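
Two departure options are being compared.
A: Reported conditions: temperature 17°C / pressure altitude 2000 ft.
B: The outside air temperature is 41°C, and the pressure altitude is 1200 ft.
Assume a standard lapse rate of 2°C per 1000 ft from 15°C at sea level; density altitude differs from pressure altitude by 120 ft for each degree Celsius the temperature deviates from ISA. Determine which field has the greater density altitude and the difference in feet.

B by 1888 ft

A: ISA temp = 11°C, deviation +6°C, DA = 2000 + 120 × 6 = 2720 ft.
B: ISA temp = 12.6°C, deviation +28.4°C, DA = 1200 + 120 × 28.4 = 4608 ft.
B is higher by 4608 − 2720 = 1888 ft.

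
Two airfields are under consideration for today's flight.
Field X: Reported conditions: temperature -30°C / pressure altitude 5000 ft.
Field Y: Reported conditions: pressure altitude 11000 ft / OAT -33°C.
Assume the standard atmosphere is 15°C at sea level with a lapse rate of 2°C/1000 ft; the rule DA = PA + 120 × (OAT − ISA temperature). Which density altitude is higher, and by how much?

Field Y by 7080 ft

Field X: ISA temp = 5°C, deviation -35°C, DA = 5000 + 120 × (-35) = 800 ft.
Field Y: ISA temp = -7°C, deviation -26°C, DA = 11000 + 120 × (-26) = 7880 ft.
Field Y is higher by 7880 − 800 = 7080 ft.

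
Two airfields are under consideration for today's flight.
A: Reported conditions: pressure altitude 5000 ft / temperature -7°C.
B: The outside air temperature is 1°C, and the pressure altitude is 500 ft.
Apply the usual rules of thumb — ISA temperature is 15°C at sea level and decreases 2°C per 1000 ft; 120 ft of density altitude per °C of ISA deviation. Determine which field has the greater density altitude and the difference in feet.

A: ISA temp = 5°C, deviation -12°C, DA = 5000 + 120 × (-12) = 3560 ft.
B: ISA temp = 14°C, deviation -13°C, DA = 500 + 120 × (-13) = -1060 ft.
A is higher by 3560 − (-1060) = 4620 ft.

A by 4620 ft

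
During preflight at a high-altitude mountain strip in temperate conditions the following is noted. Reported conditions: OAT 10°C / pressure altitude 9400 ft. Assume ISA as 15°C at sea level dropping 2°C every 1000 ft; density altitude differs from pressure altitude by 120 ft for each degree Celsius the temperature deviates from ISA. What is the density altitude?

11056 ft

ISA temperature at 9400 ft = 15 − 2 × (9400/1000) = -3.8°C.
ISA deviation = 10 − (-3.8) = +13.8°C.
Density altitude = 9400 + 120 × (13.8) = 9400 + (+1656) = 11056 ft.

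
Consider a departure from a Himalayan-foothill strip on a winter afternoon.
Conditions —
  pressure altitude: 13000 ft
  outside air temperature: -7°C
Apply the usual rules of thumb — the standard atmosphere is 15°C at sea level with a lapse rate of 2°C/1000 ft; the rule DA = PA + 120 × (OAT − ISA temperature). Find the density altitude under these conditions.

13480 ft

ISA temperature at 13000 ft = 15 − 2 × (13000/1000) = -11°C.
ISA deviation = -7 − (-11) = +4°C.
Density altitude = 13000 + 120 × (4) = 13000 + (+480) = 13480 ft.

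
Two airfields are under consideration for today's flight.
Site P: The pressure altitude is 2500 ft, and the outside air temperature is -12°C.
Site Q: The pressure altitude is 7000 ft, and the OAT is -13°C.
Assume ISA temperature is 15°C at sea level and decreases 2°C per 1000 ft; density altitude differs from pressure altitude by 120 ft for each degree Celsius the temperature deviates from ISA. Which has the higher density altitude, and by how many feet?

Site Q by 5460 ft

Site P: ISA temp = 10°C, deviation -22°C, DA = 2500 + 120 × (-22) = -140 ft.
Site Q: ISA temp = 1°C, deviation -14°C, DA = 7000 + 120 × (-14) = 5320 ft.
Site Q is higher by 5320 − (-140) = 5460 ft.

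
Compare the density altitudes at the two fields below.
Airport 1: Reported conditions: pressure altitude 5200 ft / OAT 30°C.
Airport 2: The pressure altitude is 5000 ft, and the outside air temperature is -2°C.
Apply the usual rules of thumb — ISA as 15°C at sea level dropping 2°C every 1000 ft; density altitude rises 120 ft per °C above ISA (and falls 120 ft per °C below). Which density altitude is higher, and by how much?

Airport 1 by 4088 ft

Airport 1: ISA temp = 4.6°C, deviation +25.4°C, DA = 5200 + 120 × 25.4 = 8248 ft.
Airport 2: ISA temp = 5°C, deviation -7°C, DA = 5000 + 120 × (-7) = 4160 ft.
Airport 1 is higher by 8248 − 4160 = 4088 ft.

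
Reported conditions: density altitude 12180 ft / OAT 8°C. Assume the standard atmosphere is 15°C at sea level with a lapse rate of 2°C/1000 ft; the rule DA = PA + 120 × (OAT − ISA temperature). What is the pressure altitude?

DA = PA + 120 × (OAT − (15 − 2·PA/1000)) = PA + 120·OAT − 1800 + 0.24·PA = 1.24·PA + 120·OAT − 1800.
So 1.24·PA = 12180 − 120 × 8 + 1800 = 13020.
PA = 13020 / 1.24 = 10500 ft.

10500 ft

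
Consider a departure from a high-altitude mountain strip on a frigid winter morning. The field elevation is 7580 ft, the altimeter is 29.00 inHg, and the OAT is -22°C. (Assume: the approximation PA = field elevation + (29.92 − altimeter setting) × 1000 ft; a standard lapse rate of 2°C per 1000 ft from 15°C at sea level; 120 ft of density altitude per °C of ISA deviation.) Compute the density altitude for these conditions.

Pressure altitude = 7580 + (29.92 − 29.00) × 1000 = 7580 + (+920) = 8500 ft.
ISA temperature at 8500 ft = 15 − 2 × (8500/1000) = -2°C.
ISA deviation = -22 − (-2) = -20°C.
Density altitude = 8500 + 120 × (-20) = 6100 ft.

6100 ft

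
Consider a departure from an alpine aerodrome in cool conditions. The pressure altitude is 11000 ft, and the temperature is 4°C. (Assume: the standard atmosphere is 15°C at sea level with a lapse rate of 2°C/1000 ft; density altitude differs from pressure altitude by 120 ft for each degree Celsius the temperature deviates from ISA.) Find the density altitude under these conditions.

12320 ft

ISA temperature at 11000 ft = 15 − 2 × (11000/1000) = -7°C.
ISA deviation = 4 − (-7) = +11°C.
Density altitude = 11000 + 120 × (11) = 11000 + (+1320) = 12320 ft.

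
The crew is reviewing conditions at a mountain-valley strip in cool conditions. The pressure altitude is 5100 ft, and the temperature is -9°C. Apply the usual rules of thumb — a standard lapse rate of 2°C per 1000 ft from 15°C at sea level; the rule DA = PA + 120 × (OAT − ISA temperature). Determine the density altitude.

ISA temperature at 5100 ft = 15 − 2 × (5100/1000) = 4.8°C.
ISA deviation = -9 − 4.8 = -13.8°C.
Density altitude = 5100 + 120 × (-13.8) = 5100 + (-1656) = 3444 ft.

3444 ft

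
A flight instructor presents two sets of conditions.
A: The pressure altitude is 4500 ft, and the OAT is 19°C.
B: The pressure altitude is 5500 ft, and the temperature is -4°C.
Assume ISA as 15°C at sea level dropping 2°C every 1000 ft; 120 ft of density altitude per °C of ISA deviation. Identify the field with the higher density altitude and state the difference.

A: ISA temp = 6°C, deviation +13°C, DA = 4500 + 120 × 13 = 6060 ft.
B: ISA temp = 4°C, deviation -8°C, DA = 5500 + 120 × (-8) = 4540 ft.
A is higher by 6060 − 4540 = 1520 ft.

A by 1520 ft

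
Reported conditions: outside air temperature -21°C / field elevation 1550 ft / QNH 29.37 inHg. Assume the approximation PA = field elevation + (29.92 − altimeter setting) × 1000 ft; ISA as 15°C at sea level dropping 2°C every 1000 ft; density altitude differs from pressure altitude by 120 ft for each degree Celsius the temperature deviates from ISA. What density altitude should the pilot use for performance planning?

-1716 ft

Pressure altitude = 1550 + (29.92 − 29.37) × 1000 = 1550 + (+550) = 2100 ft.
ISA temperature at 2100 ft = 15 − 2 × (2100/1000) = 10.8°C.
ISA deviation = -21 − 10.8 = -31.8°C.
Density altitude = 2100 + 120 × (-31.8) = -1716 ft.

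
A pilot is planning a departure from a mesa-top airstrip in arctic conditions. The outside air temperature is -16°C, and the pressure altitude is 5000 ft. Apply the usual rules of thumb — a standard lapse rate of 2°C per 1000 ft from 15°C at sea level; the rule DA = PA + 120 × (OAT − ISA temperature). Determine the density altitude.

ISA temperature at 5000 ft = 15 − 2 × (5000/1000) = 5°C.
ISA deviation = -16 − 5 = -21°C.
Density altitude = 5000 + 120 × (-21) = 5000 + (-2520) = 2480 ft.

2480 ft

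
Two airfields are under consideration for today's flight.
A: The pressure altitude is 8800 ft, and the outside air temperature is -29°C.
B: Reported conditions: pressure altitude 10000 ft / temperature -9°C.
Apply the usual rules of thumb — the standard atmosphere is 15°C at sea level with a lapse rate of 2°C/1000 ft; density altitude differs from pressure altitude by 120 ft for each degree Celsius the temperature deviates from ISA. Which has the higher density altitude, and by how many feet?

A: ISA temp = -2.6°C, deviation -26.4°C, DA = 8800 + 120 × (-26.4) = 5632 ft.
B: ISA temp = -5°C, deviation -4°C, DA = 10000 + 120 × (-4) = 9520 ft.
B is higher by 9520 − 5632 = 3888 ft.

B by 3888 ft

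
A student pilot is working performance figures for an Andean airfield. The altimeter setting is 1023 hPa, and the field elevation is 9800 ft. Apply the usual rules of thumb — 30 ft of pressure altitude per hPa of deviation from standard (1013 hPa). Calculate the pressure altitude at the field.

Pressure correction = (1013 − 1023) × 30 = -300 ft.
Pressure altitude = 9800 + (-300) = 9500 ft.

9500 ft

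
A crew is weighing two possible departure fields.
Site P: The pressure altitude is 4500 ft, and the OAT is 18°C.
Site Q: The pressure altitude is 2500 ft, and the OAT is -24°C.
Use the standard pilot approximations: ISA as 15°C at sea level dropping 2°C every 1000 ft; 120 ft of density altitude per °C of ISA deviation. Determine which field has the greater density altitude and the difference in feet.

Site P by 7520 ft

Site P: ISA temp = 6°C, deviation +12°C, DA = 4500 + 120 × 12 = 5940 ft.
Site Q: ISA temp = 10°C, deviation -34°C, DA = 2500 + 120 × (-34) = -1580 ft.
Site P is higher by 5940 − (-1580) = 7520 ft.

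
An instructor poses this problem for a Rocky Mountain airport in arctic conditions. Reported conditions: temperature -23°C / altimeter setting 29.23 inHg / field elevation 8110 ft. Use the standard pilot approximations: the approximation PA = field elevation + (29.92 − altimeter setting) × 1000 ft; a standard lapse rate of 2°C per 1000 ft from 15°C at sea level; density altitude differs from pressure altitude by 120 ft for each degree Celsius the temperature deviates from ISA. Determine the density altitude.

Pressure altitude = 8110 + (29.92 − 29.23) × 1000 = 8110 + (+690) = 8800 ft.
ISA temperature at 8800 ft = 15 − 2 × (8800/1000) = -2.6°C.
ISA deviation = -23 − (-2.6) = -20.4°C.
Density altitude = 8800 + 120 × (-20.4) = 6352 ft.

6352 ft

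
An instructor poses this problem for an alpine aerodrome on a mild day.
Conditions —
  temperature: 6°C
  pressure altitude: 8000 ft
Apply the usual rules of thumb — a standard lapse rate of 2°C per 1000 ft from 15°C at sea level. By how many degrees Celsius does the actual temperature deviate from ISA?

ISA+7°C

ISA temperature at 8000 ft = 15 − 2 × (8000/1000) = -1°C.
Deviation = OAT − ISA = 6 − (-1) = +7°C.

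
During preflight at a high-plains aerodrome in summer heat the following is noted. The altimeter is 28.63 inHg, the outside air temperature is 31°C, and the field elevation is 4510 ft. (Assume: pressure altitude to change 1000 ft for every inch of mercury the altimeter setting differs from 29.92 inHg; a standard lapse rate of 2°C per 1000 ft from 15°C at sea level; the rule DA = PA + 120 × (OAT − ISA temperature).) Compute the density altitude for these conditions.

9112 ft

Pressure altitude = 4510 + (29.92 − 28.63) × 1000 = 4510 + (+1290) = 5800 ft.
ISA temperature at 5800 ft = 15 − 2 × (5800/1000) = 3.4°C.
ISA deviation = 31 − 3.4 = +27.6°C.
Density altitude = 5800 + 120 × (27.6) = 9112 ft.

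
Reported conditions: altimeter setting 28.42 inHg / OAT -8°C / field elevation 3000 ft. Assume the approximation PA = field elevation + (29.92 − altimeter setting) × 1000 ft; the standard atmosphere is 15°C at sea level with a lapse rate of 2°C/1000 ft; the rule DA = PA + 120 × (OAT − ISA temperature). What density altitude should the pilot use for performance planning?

2820 ft

Pressure altitude = 3000 + (29.92 − 28.42) × 1000 = 3000 + (+1500) = 4500 ft.
ISA temperature at 4500 ft = 15 − 2 × (4500/1000) = 6°C.
ISA deviation = -8 − 6 = -14°C.
Density altitude = 4500 + 120 × (-14) = 2820 ft.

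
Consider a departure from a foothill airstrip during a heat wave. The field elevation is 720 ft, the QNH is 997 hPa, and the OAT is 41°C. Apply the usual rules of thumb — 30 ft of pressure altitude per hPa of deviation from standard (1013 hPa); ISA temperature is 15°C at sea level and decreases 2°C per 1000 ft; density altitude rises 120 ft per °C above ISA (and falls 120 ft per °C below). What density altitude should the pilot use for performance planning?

4608 ft

Pressure altitude = 720 + (1013 − 997) × 30 = 720 + (+480) = 1200 ft.
ISA temperature at 1200 ft = 15 − 2 × (1200/1000) = 12.6°C.
ISA deviation = 41 − 12.6 = +28.4°C.
Density altitude = 1200 + 120 × (28.4) = 4608 ft.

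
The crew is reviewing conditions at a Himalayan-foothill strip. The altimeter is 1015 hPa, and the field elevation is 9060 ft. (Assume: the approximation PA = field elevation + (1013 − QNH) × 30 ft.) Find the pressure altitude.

Pressure correction = (1013 − 1015) × 30 = -60 ft.
Pressure altitude = 9060 + (-60) = 9000 ft.

9000 ft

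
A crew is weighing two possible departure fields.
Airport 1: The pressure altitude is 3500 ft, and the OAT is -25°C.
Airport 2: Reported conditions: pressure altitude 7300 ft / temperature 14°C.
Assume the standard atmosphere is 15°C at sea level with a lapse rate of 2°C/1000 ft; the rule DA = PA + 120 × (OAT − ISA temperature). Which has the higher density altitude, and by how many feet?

Airport 1: ISA temp = 8°C, deviation -33°C, DA = 3500 + 120 × (-33) = -460 ft.
Airport 2: ISA temp = 0.4°C, deviation +13.6°C, DA = 7300 + 120 × 13.6 = 8932 ft.
Airport 2 is higher by 8932 − (-460) = 9392 ft.

Airport 2 by 9392 ft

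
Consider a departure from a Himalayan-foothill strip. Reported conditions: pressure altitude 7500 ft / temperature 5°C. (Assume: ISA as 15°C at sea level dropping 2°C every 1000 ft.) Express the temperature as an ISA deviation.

ISA temperature at 7500 ft = 15 − 2 × (7500/1000) = 0°C.
Deviation = OAT − ISA = 5 − 0 = +5°C.

ISA+5°C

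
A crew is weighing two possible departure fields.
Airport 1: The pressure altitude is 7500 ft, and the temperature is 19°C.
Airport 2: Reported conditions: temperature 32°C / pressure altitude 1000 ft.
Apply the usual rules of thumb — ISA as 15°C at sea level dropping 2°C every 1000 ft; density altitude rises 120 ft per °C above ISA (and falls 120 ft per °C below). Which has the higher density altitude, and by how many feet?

Airport 1: ISA temp = 0°C, deviation +19°C, DA = 7500 + 120 × 19 = 9780 ft.
Airport 2: ISA temp = 13°C, deviation +19°C, DA = 1000 + 120 × 19 = 3280 ft.
Airport 1 is higher by 9780 − 3280 = 6500 ft.

Airport 1 by 6500 ft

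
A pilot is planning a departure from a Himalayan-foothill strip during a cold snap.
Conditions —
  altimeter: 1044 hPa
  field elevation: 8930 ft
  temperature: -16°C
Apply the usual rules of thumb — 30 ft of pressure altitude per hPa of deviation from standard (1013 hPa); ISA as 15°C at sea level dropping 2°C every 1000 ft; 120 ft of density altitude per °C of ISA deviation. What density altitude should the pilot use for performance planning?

6200 ft

Pressure altitude = 8930 + (1013 − 1044) × 30 = 8930 + (-930) = 8000 ft.
ISA temperature at 8000 ft = 15 − 2 × (8000/1000) = -1°C.
ISA deviation = -16 − (-1) = -15°C.
Density altitude = 8000 + 120 × (-15) = 6200 ft.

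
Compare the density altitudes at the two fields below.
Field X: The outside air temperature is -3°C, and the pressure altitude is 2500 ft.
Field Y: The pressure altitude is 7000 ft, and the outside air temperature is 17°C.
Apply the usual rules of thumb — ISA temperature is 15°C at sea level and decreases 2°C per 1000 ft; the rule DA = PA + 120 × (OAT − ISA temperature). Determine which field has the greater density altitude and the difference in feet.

Field Y by 7980 ft

Field X: ISA temp = 10°C, deviation -13°C, DA = 2500 + 120 × (-13) = 940 ft.
Field Y: ISA temp = 1°C, deviation +16°C, DA = 7000 + 120 × 16 = 8920 ft.
Field Y is higher by 8920 − 940 = 7980 ft.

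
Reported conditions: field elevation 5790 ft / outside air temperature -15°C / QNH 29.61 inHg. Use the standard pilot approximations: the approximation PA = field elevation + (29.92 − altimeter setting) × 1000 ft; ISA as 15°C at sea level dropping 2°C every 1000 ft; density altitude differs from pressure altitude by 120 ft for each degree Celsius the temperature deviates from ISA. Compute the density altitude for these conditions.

Pressure altitude = 5790 + (29.92 − 29.61) × 1000 = 5790 + (+310) = 6100 ft.
ISA temperature at 6100 ft = 15 − 2 × (6100/1000) = 2.8°C.
ISA deviation = -15 − 2.8 = -17.8°C.
Density altitude = 6100 + 120 × (-17.8) = 3964 ft.

3964 ft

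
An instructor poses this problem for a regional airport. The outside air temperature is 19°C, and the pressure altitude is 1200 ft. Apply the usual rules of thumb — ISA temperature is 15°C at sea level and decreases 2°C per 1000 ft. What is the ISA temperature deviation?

ISA temperature at 1200 ft = 15 − 2 × (1200/1000) = 12.6°C.
Deviation = OAT − ISA = 19 − 12.6 = +6.4°C.

ISA+6.4°C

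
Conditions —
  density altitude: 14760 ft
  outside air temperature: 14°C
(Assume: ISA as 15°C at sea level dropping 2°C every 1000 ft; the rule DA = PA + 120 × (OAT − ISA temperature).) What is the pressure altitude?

DA = PA + 120 × (OAT − (15 − 2·PA/1000)) = PA + 120·OAT − 1800 + 0.24·PA = 1.24·PA + 120·OAT − 1800.
So 1.24·PA = 14760 − 120 × 14 + 1800 = 14880.
PA = 14880 / 1.24 = 12000 ft.

12000 ft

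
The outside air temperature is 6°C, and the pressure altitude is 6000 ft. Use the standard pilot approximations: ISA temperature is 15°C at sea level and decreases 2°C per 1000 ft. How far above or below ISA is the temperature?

ISA temperature at 6000 ft = 15 − 2 × (6000/1000) = 3°C.
Deviation = OAT − ISA = 6 − 3 = +3°C.

ISA+3°C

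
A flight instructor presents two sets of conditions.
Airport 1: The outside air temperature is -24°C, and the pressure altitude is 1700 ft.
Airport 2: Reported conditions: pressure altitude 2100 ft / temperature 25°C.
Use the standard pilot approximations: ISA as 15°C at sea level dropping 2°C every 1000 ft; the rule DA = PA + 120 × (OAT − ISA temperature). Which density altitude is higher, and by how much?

Airport 1: ISA temp = 11.6°C, deviation -35.6°C, DA = 1700 + 120 × (-35.6) = -2572 ft.
Airport 2: ISA temp = 10.8°C, deviation +14.2°C, DA = 2100 + 120 × 14.2 = 3804 ft.
Airport 2 is higher by 3804 − (-2572) = 6376 ft.

Airport 2 by 6376 ft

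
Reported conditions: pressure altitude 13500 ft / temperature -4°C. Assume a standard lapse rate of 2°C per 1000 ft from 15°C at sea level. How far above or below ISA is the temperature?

ISA+8°C

ISA temperature at 13500 ft = 15 − 2 × (13500/1000) = -12°C.
Deviation = OAT − ISA = -4 − (-12) = +8°C.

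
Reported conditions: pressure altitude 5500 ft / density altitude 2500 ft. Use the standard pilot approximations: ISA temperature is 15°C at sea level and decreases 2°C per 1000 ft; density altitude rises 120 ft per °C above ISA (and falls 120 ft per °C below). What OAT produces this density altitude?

-21°C

Density altitude − pressure altitude = 2500 − 5500 = -3000 ft.
At 120 ft/°C that is an ISA deviation of -3000/120 = -25°C.
ISA temperature at 5500 ft = 15 − 2 × (5500/1000) = 4°C.
OAT = ISA + deviation = 4 + (-25) = -21°C.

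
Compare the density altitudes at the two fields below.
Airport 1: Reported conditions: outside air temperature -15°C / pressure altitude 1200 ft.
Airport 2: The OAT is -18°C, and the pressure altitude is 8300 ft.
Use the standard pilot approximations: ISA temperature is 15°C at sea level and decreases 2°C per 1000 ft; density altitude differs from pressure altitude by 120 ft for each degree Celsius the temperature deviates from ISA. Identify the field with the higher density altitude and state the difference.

Airport 1: ISA temp = 12.6°C, deviation -27.6°C, DA = 1200 + 120 × (-27.6) = -2112 ft.
Airport 2: ISA temp = -1.6°C, deviation -16.4°C, DA = 8300 + 120 × (-16.4) = 6332 ft.
Airport 2 is higher by 6332 − (-2112) = 8444 ft.

Airport 2 by 8444 ft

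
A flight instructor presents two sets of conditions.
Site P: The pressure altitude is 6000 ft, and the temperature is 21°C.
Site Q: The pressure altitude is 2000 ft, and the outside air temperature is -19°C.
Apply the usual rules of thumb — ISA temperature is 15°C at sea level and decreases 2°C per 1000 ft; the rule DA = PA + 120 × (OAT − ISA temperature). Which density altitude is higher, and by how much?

Site P by 9760 ft

Site P: ISA temp = 3°C, deviation +18°C, DA = 6000 + 120 × 18 = 8160 ft.
Site Q: ISA temp = 11°C, deviation -30°C, DA = 2000 + 120 × (-30) = -1600 ft.
Site P is higher by 8160 − (-1600) = 9760 ft.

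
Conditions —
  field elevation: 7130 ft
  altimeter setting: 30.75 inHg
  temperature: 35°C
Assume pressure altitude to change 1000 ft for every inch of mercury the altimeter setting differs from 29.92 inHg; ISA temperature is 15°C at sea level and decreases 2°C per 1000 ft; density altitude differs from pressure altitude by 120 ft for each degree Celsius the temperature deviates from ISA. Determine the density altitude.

10212 ft

Pressure altitude = 7130 + (29.92 − 30.75) × 1000 = 7130 + (-830) = 6300 ft.
ISA temperature at 6300 ft = 15 − 2 × (6300/1000) = 2.4°C.
ISA deviation = 35 − 2.4 = +32.6°C.
Density altitude = 6300 + 120 × (32.6) = 10212 ft.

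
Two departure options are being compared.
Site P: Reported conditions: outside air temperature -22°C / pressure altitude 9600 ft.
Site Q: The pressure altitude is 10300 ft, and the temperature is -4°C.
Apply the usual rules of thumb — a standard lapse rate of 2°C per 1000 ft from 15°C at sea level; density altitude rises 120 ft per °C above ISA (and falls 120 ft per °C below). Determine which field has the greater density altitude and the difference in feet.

Site Q by 3028 ft

Site P: ISA temp = -4.2°C, deviation -17.8°C, DA = 9600 + 120 × (-17.8) = 7464 ft.
Site Q: ISA temp = -5.6°C, deviation +1.6°C, DA = 10300 + 120 × 1.6 = 10492 ft.
Site Q is higher by 10492 − 7464 = 3028 ft.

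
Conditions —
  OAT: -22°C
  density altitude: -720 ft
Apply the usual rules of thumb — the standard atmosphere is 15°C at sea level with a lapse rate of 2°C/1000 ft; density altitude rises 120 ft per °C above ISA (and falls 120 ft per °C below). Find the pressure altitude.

3000 ft

DA = PA + 120 × (OAT − (15 − 2·PA/1000)) = PA + 120·OAT − 1800 + 0.24·PA = 1.24·PA + 120·OAT − 1800.
So 1.24·PA = -720 − 120 × (-22) + 1800 = 3720.
PA = 3720 / 1.24 = 3000 ft.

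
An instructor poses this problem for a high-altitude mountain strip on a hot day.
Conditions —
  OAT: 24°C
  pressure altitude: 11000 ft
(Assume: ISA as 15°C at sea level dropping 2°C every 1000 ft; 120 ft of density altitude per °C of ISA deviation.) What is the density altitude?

14720 ft

ISA temperature at 11000 ft = 15 − 2 × (11000/1000) = -7°C.
ISA deviation = 24 − (-7) = +31°C.
Density altitude = 11000 + 120 × (31) = 11000 + (+3720) = 14720 ft.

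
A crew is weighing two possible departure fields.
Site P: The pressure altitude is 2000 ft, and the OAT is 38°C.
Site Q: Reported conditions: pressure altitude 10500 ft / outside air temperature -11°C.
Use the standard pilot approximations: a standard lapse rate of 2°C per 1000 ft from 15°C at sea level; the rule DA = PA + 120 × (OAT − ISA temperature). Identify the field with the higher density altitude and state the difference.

Site Q by 4660 ft

Site P: ISA temp = 11°C, deviation +27°C, DA = 2000 + 120 × 27 = 5240 ft.
Site Q: ISA temp = -6°C, deviation -5°C, DA = 10500 + 120 × (-5) = 9900 ft.
Site Q is higher by 9900 − 5240 = 4660 ft.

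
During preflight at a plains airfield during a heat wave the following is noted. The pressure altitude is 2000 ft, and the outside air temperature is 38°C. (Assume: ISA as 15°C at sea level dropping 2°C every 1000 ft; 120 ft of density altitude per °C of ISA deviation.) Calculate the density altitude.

5240 ft

ISA temperature at 2000 ft = 15 − 2 × (2000/1000) = 11°C.
ISA deviation = 38 − 11 = +27°C.
Density altitude = 2000 + 120 × (27) = 2000 + (+3240) = 5240 ft.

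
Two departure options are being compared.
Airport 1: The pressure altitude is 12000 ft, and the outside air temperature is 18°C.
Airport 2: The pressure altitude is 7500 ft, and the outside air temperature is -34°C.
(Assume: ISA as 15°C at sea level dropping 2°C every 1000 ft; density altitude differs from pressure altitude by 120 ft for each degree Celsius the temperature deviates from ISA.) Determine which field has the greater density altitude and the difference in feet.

Airport 1 by 11820 ft

Airport 1: ISA temp = -9°C, deviation +27°C, DA = 12000 + 120 × 27 = 15240 ft.
Airport 2: ISA temp = 0°C, deviation -34°C, DA = 7500 + 120 × (-34) = 3420 ft.
Airport 1 is higher by 15240 − 3420 = 11820 ft.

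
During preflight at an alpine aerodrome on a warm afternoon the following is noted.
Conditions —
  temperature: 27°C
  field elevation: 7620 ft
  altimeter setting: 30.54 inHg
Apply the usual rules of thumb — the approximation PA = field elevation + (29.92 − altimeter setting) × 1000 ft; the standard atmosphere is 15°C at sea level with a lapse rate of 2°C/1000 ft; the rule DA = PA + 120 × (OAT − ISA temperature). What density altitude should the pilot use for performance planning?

10120 ft

Pressure altitude = 7620 + (29.92 − 30.54) × 1000 = 7620 + (-620) = 7000 ft.
ISA temperature at 7000 ft = 15 − 2 × (7000/1000) = 1°C.
ISA deviation = 27 − 1 = +26°C.
Density altitude = 7000 + 120 × (26) = 10120 ft.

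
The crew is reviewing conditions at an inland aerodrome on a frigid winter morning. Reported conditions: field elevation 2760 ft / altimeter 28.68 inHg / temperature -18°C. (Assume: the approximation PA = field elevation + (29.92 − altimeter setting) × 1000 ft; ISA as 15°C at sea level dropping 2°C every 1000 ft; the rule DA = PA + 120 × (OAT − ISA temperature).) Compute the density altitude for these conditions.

Pressure altitude = 2760 + (29.92 − 28.68) × 1000 = 2760 + (+1240) = 4000 ft.
ISA temperature at 4000 ft = 15 − 2 × (4000/1000) = 7°C.
ISA deviation = -18 − 7 = -25°C.
Density altitude = 4000 + 120 × (-25) = 1000 ft.

1000 ft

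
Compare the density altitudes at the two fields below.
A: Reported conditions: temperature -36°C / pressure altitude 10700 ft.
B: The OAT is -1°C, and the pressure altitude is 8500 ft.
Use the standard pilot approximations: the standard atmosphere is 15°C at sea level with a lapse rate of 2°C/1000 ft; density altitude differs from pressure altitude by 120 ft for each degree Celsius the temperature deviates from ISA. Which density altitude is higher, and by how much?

B by 1472 ft

A: ISA temp = -6.4°C, deviation -29.6°C, DA = 10700 + 120 × (-29.6) = 7148 ft.
B: ISA temp = -2°C, deviation +1°C, DA = 8500 + 120 × 1 = 8620 ft.
B is higher by 8620 − 7148 = 1472 ft.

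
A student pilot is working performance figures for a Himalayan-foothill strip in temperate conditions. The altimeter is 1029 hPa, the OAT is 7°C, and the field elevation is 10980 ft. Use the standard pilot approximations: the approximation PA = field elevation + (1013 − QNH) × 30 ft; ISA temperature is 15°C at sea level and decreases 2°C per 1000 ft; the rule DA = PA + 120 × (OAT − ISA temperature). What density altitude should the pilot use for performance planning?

12060 ft

Pressure altitude = 10980 + (1013 − 1029) × 30 = 10980 + (-480) = 10500 ft.
ISA temperature at 10500 ft = 15 − 2 × (10500/1000) = -6°C.
ISA deviation = 7 − (-6) = +13°C.
Density altitude = 10500 + 120 × (13) = 12060 ft.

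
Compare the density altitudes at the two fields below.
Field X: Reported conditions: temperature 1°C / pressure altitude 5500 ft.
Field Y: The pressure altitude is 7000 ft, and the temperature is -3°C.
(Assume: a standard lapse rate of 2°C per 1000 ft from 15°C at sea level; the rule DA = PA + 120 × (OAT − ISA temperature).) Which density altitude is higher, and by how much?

Field X: ISA temp = 4°C, deviation -3°C, DA = 5500 + 120 × (-3) = 5140 ft.
Field Y: ISA temp = 1°C, deviation -4°C, DA = 7000 + 120 × (-4) = 6520 ft.
Field Y is higher by 6520 − 5140 = 1380 ft.

Field Y by 1380 ft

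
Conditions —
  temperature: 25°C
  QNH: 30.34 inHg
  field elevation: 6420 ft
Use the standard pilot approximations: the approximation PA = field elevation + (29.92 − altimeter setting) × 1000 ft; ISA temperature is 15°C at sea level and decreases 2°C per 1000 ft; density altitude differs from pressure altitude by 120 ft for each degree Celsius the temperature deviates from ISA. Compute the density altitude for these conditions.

8640 ft

Pressure altitude = 6420 + (29.92 − 30.34) × 1000 = 6420 + (-420) = 6000 ft.
ISA temperature at 6000 ft = 15 − 2 × (6000/1000) = 3°C.
ISA deviation = 25 − 3 = +22°C.
Density altitude = 6000 + 120 × (22) = 8640 ft.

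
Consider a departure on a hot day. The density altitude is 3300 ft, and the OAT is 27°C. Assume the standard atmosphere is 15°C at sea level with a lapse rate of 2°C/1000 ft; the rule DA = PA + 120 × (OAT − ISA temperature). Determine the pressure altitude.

1500 ft

DA = PA + 120 × (OAT − (15 − 2·PA/1000)) = PA + 120·OAT − 1800 + 0.24·PA = 1.24·PA + 120·OAT − 1800.
So 1.24·PA = 3300 − 120 × 27 + 1800 = 1860.
PA = 1860 / 1.24 = 1500 ft.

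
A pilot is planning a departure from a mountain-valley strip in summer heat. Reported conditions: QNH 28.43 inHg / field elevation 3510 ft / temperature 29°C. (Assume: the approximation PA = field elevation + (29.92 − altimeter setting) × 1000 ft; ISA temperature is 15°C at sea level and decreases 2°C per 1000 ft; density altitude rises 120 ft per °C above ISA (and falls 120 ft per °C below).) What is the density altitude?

7880 ft

Pressure altitude = 3510 + (29.92 − 28.43) × 1000 = 3510 + (+1490) = 5000 ft.
ISA temperature at 5000 ft = 15 − 2 × (5000/1000) = 5°C.
ISA deviation = 29 − 5 = +24°C.
Density altitude = 5000 + 120 × (24) = 7880 ft.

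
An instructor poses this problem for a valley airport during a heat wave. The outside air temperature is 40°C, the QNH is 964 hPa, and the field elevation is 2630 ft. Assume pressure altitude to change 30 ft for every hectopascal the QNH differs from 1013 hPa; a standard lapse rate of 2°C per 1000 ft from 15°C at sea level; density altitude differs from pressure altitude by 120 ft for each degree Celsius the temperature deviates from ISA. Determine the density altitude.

Pressure altitude = 2630 + (1013 − 964) × 30 = 2630 + (+1470) = 4100 ft.
ISA temperature at 4100 ft = 15 − 2 × (4100/1000) = 6.8°C.
ISA deviation = 40 − 6.8 = +33.2°C.
Density altitude = 4100 + 120 × (33.2) = 8084 ft.

8084 ft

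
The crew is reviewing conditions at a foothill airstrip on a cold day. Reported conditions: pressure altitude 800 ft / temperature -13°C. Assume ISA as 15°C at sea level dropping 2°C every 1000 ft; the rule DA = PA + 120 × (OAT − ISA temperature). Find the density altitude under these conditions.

-2368 ft

ISA temperature at 800 ft = 15 − 2 × (800/1000) = 13.4°C.
ISA deviation = -13 − 13.4 = -26.4°C.
Density altitude = 800 + 120 × (-26.4) = 800 + (-3168) = -2368 ft.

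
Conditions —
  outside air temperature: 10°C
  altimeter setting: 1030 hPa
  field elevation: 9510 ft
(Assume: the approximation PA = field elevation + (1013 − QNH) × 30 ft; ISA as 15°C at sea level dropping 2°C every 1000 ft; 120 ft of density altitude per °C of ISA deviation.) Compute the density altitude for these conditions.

10560 ft

Pressure altitude = 9510 + (1013 − 1030) × 30 = 9510 + (-510) = 9000 ft.
ISA temperature at 9000 ft = 15 − 2 × (9000/1000) = -3°C.
ISA deviation = 10 − (-3) = +13°C.
Density altitude = 9000 + 120 × (13) = 10560 ft.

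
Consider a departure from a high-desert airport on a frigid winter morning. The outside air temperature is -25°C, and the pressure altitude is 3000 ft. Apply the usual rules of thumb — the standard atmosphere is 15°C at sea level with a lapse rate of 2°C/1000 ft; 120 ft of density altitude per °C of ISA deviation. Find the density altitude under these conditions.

ISA temperature at 3000 ft = 15 − 2 × (3000/1000) = 9°C.
ISA deviation = -25 − 9 = -34°C.
Density altitude = 3000 + 120 × (-34) = 3000 + (-4080) = -1080 ft.

-1080 ft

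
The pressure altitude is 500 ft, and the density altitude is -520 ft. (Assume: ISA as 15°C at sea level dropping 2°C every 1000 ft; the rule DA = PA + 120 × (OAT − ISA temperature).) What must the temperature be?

Density altitude − pressure altitude = -520 − 500 = -1020 ft.
At 120 ft/°C that is an ISA deviation of -1020/120 = -8.5°C.
ISA temperature at 500 ft = 15 − 2 × (500/1000) = 14°C.
OAT = ISA + deviation = 14 + (-8.5) = 5.5°C.

5.5°C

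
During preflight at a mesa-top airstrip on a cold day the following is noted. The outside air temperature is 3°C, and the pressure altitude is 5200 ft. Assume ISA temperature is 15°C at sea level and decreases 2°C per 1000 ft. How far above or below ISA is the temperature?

ISA temperature at 5200 ft = 15 − 2 × (5200/1000) = 4.6°C.
Deviation = OAT − ISA = 3 − 4.6 = -1.6°C.

ISA-1.6°C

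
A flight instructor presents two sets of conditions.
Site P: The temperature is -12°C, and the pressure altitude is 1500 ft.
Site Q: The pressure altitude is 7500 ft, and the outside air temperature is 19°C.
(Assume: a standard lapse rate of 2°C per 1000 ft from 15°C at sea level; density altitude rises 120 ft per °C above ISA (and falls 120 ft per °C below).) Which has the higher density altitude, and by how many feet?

Site Q by 11160 ft

Site P: ISA temp = 12°C, deviation -24°C, DA = 1500 + 120 × (-24) = -1380 ft.
Site Q: ISA temp = 0°C, deviation +19°C, DA = 7500 + 120 × 19 = 9780 ft.
Site Q is higher by 9780 − (-1380) = 11160 ft.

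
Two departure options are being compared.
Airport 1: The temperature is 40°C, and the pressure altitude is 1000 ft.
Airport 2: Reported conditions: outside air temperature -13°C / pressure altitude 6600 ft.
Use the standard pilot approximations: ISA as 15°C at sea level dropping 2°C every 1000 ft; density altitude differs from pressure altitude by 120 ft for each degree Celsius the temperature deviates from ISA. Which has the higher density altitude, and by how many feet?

Airport 1: ISA temp = 13°C, deviation +27°C, DA = 1000 + 120 × 27 = 4240 ft.
Airport 2: ISA temp = 1.8°C, deviation -14.8°C, DA = 6600 + 120 × (-14.8) = 4824 ft.
Airport 2 is higher by 4824 − 4240 = 584 ft.

Airport 2 by 584 ft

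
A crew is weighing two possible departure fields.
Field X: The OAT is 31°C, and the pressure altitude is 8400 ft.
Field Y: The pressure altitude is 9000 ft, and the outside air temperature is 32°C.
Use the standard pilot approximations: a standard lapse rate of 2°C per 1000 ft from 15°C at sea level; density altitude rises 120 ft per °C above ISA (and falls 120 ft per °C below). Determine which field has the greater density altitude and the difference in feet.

Field X: ISA temp = -1.8°C, deviation +32.8°C, DA = 8400 + 120 × 32.8 = 12336 ft.
Field Y: ISA temp = -3°C, deviation +35°C, DA = 9000 + 120 × 35 = 13200 ft.
Field Y is higher by 13200 − 12336 = 864 ft.

Field Y by 864 ft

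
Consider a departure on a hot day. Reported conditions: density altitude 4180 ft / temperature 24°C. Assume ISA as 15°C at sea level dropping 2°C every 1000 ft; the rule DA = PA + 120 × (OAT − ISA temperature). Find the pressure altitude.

DA = PA + 120 × (OAT − (15 − 2·PA/1000)) = PA + 120·OAT − 1800 + 0.24·PA = 1.24·PA + 120·OAT − 1800.
So 1.24·PA = 4180 − 120 × 24 + 1800 = 3100.
PA = 3100 / 1.24 = 2500 ft.

2500 ft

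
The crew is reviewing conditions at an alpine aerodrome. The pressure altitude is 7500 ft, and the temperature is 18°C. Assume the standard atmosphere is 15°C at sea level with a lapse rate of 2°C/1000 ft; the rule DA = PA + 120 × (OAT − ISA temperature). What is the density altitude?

9660 ft

ISA temperature at 7500 ft = 15 − 2 × (7500/1000) = 0°C.
ISA deviation = 18 − 0 = +18°C.
Density altitude = 7500 + 120 × (18) = 7500 + (+2160) = 9660 ft.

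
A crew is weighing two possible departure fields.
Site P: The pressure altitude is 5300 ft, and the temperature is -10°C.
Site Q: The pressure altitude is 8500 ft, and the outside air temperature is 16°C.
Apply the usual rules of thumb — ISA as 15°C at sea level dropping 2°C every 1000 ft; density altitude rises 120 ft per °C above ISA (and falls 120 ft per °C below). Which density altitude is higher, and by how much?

Site Q by 7088 ft

Site P: ISA temp = 4.4°C, deviation -14.4°C, DA = 5300 + 120 × (-14.4) = 3572 ft.
Site Q: ISA temp = -2°C, deviation +18°C, DA = 8500 + 120 × 18 = 10660 ft.
Site Q is higher by 10660 − 3572 = 7088 ft.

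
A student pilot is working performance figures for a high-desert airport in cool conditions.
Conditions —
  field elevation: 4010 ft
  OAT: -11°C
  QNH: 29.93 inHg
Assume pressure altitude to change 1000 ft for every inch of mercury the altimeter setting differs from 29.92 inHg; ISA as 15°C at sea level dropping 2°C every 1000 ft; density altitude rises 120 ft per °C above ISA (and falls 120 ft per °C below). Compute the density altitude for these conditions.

1840 ft

Pressure altitude = 4010 + (29.92 − 29.93) × 1000 = 4010 + (-10) = 4000 ft.
ISA temperature at 4000 ft = 15 − 2 × (4000/1000) = 7°C.
ISA deviation = -11 − 7 = -18°C.
Density altitude = 4000 + 120 × (-18) = 1840 ft.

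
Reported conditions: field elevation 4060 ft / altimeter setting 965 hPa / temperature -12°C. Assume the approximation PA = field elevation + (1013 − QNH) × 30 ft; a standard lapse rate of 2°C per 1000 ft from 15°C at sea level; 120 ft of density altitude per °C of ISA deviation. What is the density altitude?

Pressure altitude = 4060 + (1013 − 965) × 30 = 4060 + (+1440) = 5500 ft.
ISA temperature at 5500 ft = 15 − 2 × (5500/1000) = 4°C.
ISA deviation = -12 − 4 = -16°C.
Density altitude = 5500 + 120 × (-16) = 3580 ft.

3580 ft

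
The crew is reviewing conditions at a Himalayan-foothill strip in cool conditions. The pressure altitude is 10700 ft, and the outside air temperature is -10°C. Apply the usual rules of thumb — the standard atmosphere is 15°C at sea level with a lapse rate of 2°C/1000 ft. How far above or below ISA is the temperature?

ISA-3.6°C

ISA temperature at 10700 ft = 15 − 2 × (10700/1000) = -6.4°C.
Deviation = OAT − ISA = -10 − (-6.4) = -3.6°C.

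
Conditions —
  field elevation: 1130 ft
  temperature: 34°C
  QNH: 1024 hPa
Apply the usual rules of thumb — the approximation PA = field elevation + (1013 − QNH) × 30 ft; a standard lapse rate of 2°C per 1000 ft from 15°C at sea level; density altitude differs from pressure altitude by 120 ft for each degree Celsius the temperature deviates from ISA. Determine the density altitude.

Pressure altitude = 1130 + (1013 − 1024) × 30 = 1130 + (-330) = 800 ft.
ISA temperature at 800 ft = 15 − 2 × (800/1000) = 13.4°C.
ISA deviation = 34 − 13.4 = +20.6°C.
Density altitude = 800 + 120 × (20.6) = 3272 ft.

3272 ft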